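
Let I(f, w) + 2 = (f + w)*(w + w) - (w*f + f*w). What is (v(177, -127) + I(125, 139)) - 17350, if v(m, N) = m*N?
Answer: -1189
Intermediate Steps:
v(m, N) = N*m
I(f, w) = -2 - 2*f*w + 2*w*(f + w) (I(f, w) = -2 + ((f + w)*(w + w) - (w*f + f*w)) = -2 + ((f + w)*(2*w) - (f*w + f*w)) = -2 + (2*w*(f + w) - 2*f*w) = -2 + (-2*f*w + 2*w*(f + w)) = -2 - 2*f*w + 2*w*(f + w))
(v(177, -127) + I(125, 139)) - 17350 = (-127*177 + (-2 + 2*139²)) - 17350 = (-22479 + (-2 + 2*19321)) - 17350 = (-22479 + (-2 + 38642)) - 17350 = (-22479 + 38640) - 17350 = 16161 - 17350 = -1189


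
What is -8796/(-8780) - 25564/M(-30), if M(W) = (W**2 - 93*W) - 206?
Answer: -12112916/1911845 ≈ -6.3357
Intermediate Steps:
M(W) = -206 + W**2 - 93*W
-8796/(-8780) - 25564/M(-30) = -8796/(-8780) - 25564/(-206 + (-30)**2 - 93*(-30)) = -8796*(-1/8780) - 25564/(-206 + 900 + 2790) = 2199/2195 - 25564/3484 = 2199/2195 - 25564*1/3484 = 2199/2195 - 6391/871 = -12112916/1911845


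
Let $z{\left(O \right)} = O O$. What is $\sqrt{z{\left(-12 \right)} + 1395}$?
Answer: $9 \sqrt{19} \approx 39.23$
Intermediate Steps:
$z{\left(O \right)} = O^{2}$
$\sqrt{z{\left(-12 \right)} + 1395} = \sqrt{\left(-12\right)^{2} + 1395} = \sqrt{144 + 1395} = \sqrt{1539} = 9 \sqrt{19}$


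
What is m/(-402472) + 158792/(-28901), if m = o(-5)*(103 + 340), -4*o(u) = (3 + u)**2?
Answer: -63896530681/11631843272 ≈ -5.4932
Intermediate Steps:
o(u) = -(3 + u)**2/4
m = -443 (m = (-(3 - 5)**2/4)*(103 + 340) = -1/4*(-2)**2*443 = -1/4*4*443 = -1*443 = -443)
m/(-402472) + 158792/(-28901) = -443/(-402472) + 158792/(-28901) = -443*(-1/402472) + 158792*(-1/28901) = 443/402472 - 158792/28901 = -63896530681/11631843272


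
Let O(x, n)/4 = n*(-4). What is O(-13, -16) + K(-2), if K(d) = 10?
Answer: 266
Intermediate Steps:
O(x, n) = -16*n (O(x, n) = 4*(n*(-4)) = 4*(-4*n) = -16*n)
O(-13, -16) + K(-2) = -16*(-16) + 10 = 256 + 10 = 266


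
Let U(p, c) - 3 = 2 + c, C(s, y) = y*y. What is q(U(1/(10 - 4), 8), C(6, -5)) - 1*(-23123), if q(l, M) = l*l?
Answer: 23292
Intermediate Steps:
C(s, y) = y²
U(p, c) = 5 + c (U(p, c) = 3 + (2 + c) = 5 + c)
q(l, M) = l²
q(U(1/(10 - 4), 8), C(6, -5)) - 1*(-23123) = (5 + 8)² - 1*(-23123) = 13² + 23123 = 169 + 23123 = 23292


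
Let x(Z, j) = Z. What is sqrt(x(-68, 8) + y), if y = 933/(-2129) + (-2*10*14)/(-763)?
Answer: I*sqrt(3665794517785)/232061 ≈ 8.2505*I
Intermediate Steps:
y = -16537/232061 (y = 933*(-1/2129) - 20*14*(-1/763) = -933/2129 - 280*(-1/763) = -933/2129 + 40/109 = -16537/232061 ≈ -0.071261)
sqrt(x(-68, 8) + y) = sqrt(-68 - 16537/232061) = sqrt(-15796685/232061) = I*sqrt(3665794517785)/232061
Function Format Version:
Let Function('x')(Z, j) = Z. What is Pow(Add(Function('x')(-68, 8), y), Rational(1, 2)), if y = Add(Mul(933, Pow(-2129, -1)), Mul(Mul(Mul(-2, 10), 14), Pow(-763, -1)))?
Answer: Mul(Rational(1, 232061), I, Pow(3665794517785, Rational(1, 2))) ≈ Mul(8.2505, I)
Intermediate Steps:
y = Rational(-16537, 232061) (y = Add(Mul(933, Rational(-1, 2129)), Mul(Mul(-20, 14), Rational(-1, 763))) = Add(Rational(-933, 2129), Mul(-280, Rational(-1, 763))) = Add(Rational(-933, 2129), Rational(40, 109)) = Rational(-16537, 232061) ≈ -0.071261)
Pow(Add(Function('x')(-68, 8), y), Rational(1, 2)) = Pow(Add(-68, Rational(-16537, 232061)), Rational(1, 2)) = Pow(Rational(-15796685, 232061), Rational(1, 2)) = Mul(Rational(1, 232061), I, Pow(3665794517785, Rational(1, 2)))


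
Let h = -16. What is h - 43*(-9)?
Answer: 371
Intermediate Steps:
h - 43*(-9) = -16 - 43*(-9) = -16 + 387 = 371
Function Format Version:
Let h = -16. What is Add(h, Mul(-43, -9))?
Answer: 371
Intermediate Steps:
Add(h, Mul(-43, -9)) = Add(-16, Mul(-43, -9)) = Add(-16, 387) = 371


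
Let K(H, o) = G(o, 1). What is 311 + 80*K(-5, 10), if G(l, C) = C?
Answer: 391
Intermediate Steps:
K(H, o) = 1
311 + 80*K(-5, 10) = 311 + 80*1 = 311 + 80 = 391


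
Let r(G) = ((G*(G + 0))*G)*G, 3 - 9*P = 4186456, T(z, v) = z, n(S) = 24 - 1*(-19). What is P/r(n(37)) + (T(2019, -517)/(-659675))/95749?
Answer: -264429920575356446/1943482365754484175 ≈ -0.13606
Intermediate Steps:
n(S) = 43 (n(S) = 24 + 19 = 43)
P = -4186453/9 (P = ⅓ - ⅑*4186456 = ⅓ - 4186456/9 = -4186453/9 ≈ -4.6516e+5)
r(G) = G⁴ (r(G) = ((G*G)*G)*G = (G²*G)*G = G³*G = G⁴)
P/r(n(37)) + (T(2019, -517)/(-659675))/95749 = -4186453/(9*(43⁴)) + (2019/(-659675))/95749 = -4186453/9/3418801 + (2019*(-1/659675))*(1/95749) = -4186453/9*1/3418801 - 2019/659675*1/95749 = -4186453/30769209 - 2019/63163221575 = -264429920575356446/1943482365754484175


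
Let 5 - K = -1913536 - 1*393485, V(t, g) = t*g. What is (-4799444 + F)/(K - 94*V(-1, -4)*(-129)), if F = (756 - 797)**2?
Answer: -4797763/2355530 ≈ -2.0368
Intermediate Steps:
V(t, g) = g*t
F = 1681 (F = (-41)**2 = 1681)
K = 2307026 (K = 5 - (-1913536 - 1*393485) = 5 - (-1913536 - 393485) = 5 - 1*(-2307021) = 5 + 2307021 = 2307026)
(-4799444 + F)/(K - 94*V(-1, -4)*(-129)) = (-4799444 + 1681)/(2307026 - (-376)*(-1)*(-129)) = -4797763/(2307026 - 94*4*(-129)) = -4797763/(2307026 - 376*(-129)) = -4797763/(2307026 + 48504) = -4797763/2355530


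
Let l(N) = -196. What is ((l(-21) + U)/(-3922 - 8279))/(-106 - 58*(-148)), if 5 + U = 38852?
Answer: -38651/103440078 ≈ -0.00037366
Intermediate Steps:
U = 38847 (U = -5 + 38852 = 38847)
((l(-21) + U)/(-3922 - 8279))/(-106 - 58*(-148)) = ((-196 + 38847)/(-3922 - 8279))/(-106 - 58*(-148)) = (38651/(-12201))/(-106 + 8584) = (38651*(-1/12201))/8478 = -38651/12201*1/8478 = -38651/103440078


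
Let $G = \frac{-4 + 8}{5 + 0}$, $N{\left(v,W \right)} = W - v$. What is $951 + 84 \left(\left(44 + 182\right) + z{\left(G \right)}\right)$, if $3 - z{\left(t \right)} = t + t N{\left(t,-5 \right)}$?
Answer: $\frac{512739}{25} \approx 20510.0$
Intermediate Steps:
$G = \frac{4}{5} \approx 0.8$
$z{\left(t \right)} = 3 - t - t \left(-5 - t\right)$ ($z{\left(t \right)} = 3 - \left(t + t \left(-5 - t\right)\right) = 3 - t - t \left(-5 - t\right)$)
$951 + 84 \left(\left(44 + 182\right) + z{\left(G \right)}\right) = 951 + 84 \left(\left(44 + 182\right) + \left(3 - \frac{4}{5} + \frac{4 \left(5 + \frac{4}{5}\right)}{5}\right)\right) = 951 + 84 \left(226 + \left(3 - \frac{4}{5} + \frac{4}{5} \cdot \frac{29}{5}\right)\right) = 951 + 84 \left(226 + \left(3 - \frac{4}{5} + \frac{116}{25}\right)\right) = 951 + 84 \left(226 + \frac{171}{25}\right) = 951 + 84 \cdot \frac{5821}{25} = 951 + \frac{488964}{25} = \frac{512739}{25}$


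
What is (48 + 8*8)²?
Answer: 12544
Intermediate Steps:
(48 + 8*8)² = (48 + 64)² = 112² = 12544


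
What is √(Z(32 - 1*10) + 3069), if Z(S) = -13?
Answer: 4*√191 ≈ 55.281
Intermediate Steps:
√(Z(32 - 1*10) + 3069) = √(-13 + 3069) = √3056 = 4*√191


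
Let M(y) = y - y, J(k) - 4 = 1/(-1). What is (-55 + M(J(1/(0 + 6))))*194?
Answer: -10670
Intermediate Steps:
J(k) = 3 (J(k) = 4 + 1/(-1) = 4 - 1 = 3)
M(y) = 0
(-55 + M(J(1/(0 + 6))))*194 = (-55 + 0)*194 = -55*194 = -10670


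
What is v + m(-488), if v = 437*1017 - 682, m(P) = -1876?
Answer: 441871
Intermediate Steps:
v = 443747 (v = 444429 - 682 = 443747)
v + m(-488) = 443747 - 1876 = 441871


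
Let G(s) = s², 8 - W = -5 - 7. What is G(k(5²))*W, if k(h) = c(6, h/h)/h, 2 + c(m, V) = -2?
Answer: 64/125 ≈ 0.51200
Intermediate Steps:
c(m, V) = -4 (c(m, V) = -2 - 2 = -4)
k(h) = -4/h
W = 20 (W = 8 - (-5 - 7) = 8 - 1*(-12) = 8 + 12 = 20)
G(k(5²))*W = (-4/(5²))²*20 = (-4/25)²*20 = (16/625)*20 = 64/125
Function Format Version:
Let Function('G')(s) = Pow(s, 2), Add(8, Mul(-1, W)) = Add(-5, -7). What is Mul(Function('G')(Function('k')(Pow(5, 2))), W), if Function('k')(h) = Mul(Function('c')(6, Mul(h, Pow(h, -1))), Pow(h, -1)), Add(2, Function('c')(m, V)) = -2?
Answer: Rational(64, 125) ≈ 0.51200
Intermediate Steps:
Function('c')(m, V) = -4 (Function('c')(m, V) = Add(-2, -2) = -4)
Function('k')(h) = Mul(-4, Pow(h, -1))
W = 20 (W = Add(8, Mul(-1, Add(-5, -7))) = Add(8, Mul(-1, -12)) = Add(8, 12) = 20)
Mul(Function('G')(Function('k')(Pow(5, 2))), W) = Mul(Pow(Mul(-4, Pow(Pow(5, 2), -1)), 2), 20) = Mul(Pow(Mul(-4, Pow(25, -1)), 2), 20) = Mul(Pow(Mul(-4, Rational(1, 25)), 2), 20) = Mul(Pow(Rational(-4, 25), 2), 20) = Mul(Rational(16, 625), 20) = Rational(64, 125)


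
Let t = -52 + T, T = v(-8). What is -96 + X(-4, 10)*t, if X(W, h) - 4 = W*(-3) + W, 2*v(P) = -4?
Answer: -744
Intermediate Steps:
v(P) = -2 (v(P) = (1/2)*(-4) = -2)
T = -2
X(W, h) = 4 - 2*W (X(W, h) = 4 + (W*(-3) + W) = 4 + (-3*W + W) = 4 - 2*W)
t = -54 (t = -52 - 2 = -54)
-96 + X(-4, 10)*t = -96 + (4 - 2*(-4))*(-54) = -96 + (4 + 8)*(-54) = -96 + 12*(-54) = -96 - 648 = -744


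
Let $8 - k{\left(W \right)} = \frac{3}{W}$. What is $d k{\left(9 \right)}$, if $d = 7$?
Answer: $\frac{161}{3} \approx 53.667$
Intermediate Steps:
$k{\left(W \right)} = 8 - \frac{3}{W}$
$d k{\left(9 \right)} = 7 \left(8 - \frac{3}{9}\right) = 7 \left(8 - \frac{1}{3}\right) = 7 \cdot \frac{23}{3} = \frac{161}{3}$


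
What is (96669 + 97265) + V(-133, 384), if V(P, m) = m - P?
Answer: 194451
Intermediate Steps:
(96669 + 97265) + V(-133, 384) = (96669 + 97265) + (384 - 1*(-133)) = 193934 + (384 + 133) = 193934 + 517 = 194451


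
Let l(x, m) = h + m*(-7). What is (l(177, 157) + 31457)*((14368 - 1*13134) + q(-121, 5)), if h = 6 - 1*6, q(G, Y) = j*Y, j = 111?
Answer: 54310462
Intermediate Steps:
q(G, Y) = 111*Y
h = 0 (h = 6 - 6 = 0)
l(x, m) = -7*m (l(x, m) = 0 + m*(-7) = 0 - 7*m = -7*m)
(l(177, 157) + 31457)*((14368 - 1*13134) + q(-121, 5)) = (-7*157 + 31457)*((14368 - 1*13134) + 111*5) = (-1099 + 31457)*((14368 - 13134) + 555) = 30358*(1234 + 555) = 30358*1789 = 54310462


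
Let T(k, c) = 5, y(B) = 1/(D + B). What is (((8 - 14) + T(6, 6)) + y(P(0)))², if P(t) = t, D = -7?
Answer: 64/49 ≈ 1.3061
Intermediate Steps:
y(B) = 1/(-7 + B)
(((8 - 14) + T(6, 6)) + y(P(0)))² = (((8 - 14) + 5) + 1/(-7 + 0))² = ((-6 + 5) + 1/(-7))² = (-1 - ⅐)² = (-8/7)² = 64/49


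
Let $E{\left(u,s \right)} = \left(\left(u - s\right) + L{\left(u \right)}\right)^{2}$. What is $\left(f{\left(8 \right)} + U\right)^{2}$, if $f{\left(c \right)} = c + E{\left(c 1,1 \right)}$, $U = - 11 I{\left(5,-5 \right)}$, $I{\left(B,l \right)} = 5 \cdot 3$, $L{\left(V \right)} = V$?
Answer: $4624$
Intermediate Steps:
$I{\left(B,l \right)} = 15$
$E{\left(u,s \right)} = \left(- s + 2 u\right)^{2}$ ($E{\left(u,s \right)} = \left(\left(u - s\right) + u\right)^{2} = \left(- s + 2 u\right)^{2}$)
$U = -165$ ($U = \left(-11\right) 15 = -165$)
$f{\left(c \right)} = c + \left(-1 + 2 c\right)^{2}$ ($f{\left(c \right)} = c + \left(\left(-1\right) 1 + 2 c 1\right)^{2} = c + \left(-1 + 2 c\right)^{2}$)
$\left(f{\left(8 \right)} + U\right)^{2} = \left(\left(8 + \left(-1 + 2 \cdot 8\right)^{2}\right) - 165\right)^{2} = \left(\left(8 + \left(-1 + 16\right)^{2}\right) - 165\right)^{2} = \left(\left(8 + 15^{2}\right) - 165\right)^{2} = \left(\left(8 + 225\right) - 165\right)^{2} = \left(233 - 165\right)^{2} = 68^{2} = 4624$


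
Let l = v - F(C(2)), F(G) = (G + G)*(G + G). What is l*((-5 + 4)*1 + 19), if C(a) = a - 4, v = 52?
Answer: 648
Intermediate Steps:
C(a) = -4 + a
F(G) = 4*G² (F(G) = (2*G)*(2*G) = 4*G²)
l = 36 (l = 52 - 4*(-4 + 2)² = 52 - 4*(-2)² = 52 - 4*4 = 52 - 1*16 = 52 - 16 = 36)
l*((-5 + 4)*1 + 19) = 36*((-5 + 4)*1 + 19) = 36*(-1*1 + 19) = 36*(-1 + 19) = 36*18 = 648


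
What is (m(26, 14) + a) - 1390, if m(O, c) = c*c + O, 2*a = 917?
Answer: -1419/2 ≈ -709.50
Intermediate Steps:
a = 917/2 (a = (½)*917 = 917/2 ≈ 458.50)
m(O, c) = O + c² (m(O, c) = c² + O = O + c²)
(m(26, 14) + a) - 1390 = ((26 + 14²) + 917/2) - 1390 = ((26 + 196) + 917/2) - 1390 = (222 + 917/2) - 1390 = 1361/2 - 1390 = -1419/2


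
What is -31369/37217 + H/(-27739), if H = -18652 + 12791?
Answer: -652015854/1032362363 ≈ -0.63158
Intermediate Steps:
H = -5861
-31369/37217 + H/(-27739) = -31369/37217 - 5861/(-27739) = -31369*1/37217 - 5861*(-1/27739) = -31369/37217 + 5861/27739 = -652015854/1032362363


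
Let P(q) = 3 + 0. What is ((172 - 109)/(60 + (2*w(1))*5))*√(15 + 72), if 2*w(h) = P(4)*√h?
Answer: 21*√87/25 ≈ 7.8350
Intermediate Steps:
P(q) = 3
w(h) = 3*√h/2 (w(h) = (3*√h)/2 = 3*√h/2)
((172 - 109)/(60 + (2*w(1))*5))*√(15 + 72) = ((172 - 109)/(60 + (2*(3*√1/2))*5))*√(15 + 72) = (63/(60 + (2*((3/2)*1))*5))*√87 = (63/(60 + (2*(3/2))*5))*√87 = (63/(60 + 3*5))*√87 = (63/(60 + 15))*√87 = (63/75)*√87 = (63*(1/75))*√87 = 21*√87/25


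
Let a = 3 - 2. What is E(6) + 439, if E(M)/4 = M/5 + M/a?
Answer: 2339/5 ≈ 467.80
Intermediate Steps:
a = 1
E(M) = 24*M/5 (E(M) = 4*(M/5 + M/1) = 4*(M*(⅕) + M*1) = 4*(M/5 + M) = 4*(6*M/5) = 24*M/5)
E(6) + 439 = (24/5)*6 + 439 = 144/5 + 439 = 2339/5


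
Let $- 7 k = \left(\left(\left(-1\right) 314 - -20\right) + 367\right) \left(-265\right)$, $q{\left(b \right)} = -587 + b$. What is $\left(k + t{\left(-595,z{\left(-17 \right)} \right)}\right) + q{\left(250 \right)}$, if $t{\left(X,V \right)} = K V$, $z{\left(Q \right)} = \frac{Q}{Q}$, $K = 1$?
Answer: $\frac{16993}{7} \approx 2427.6$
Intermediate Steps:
$z{\left(Q \right)} = 1$
$t{\left(X,V \right)} = V$ ($t{\left(X,V \right)} = 1 V = V$)
$k = \frac{19345}{7}$ ($k = - \frac{\left(\left(\left(-1\right) 314 - -20\right) + 367\right) \left(-265\right)}{7} = - \frac{\left(\left(-314 + 20\right) + 367\right) \left(-265\right)}{7} = - \frac{\left(-294 + 367\right) \left(-265\right)}{7} = - \frac{73 \left(-265\right)}{7} = \left(- \frac{1}{7}\right) \left(-19345\right) = \frac{19345}{7} \approx 2763.6$)
$\left(k + t{\left(-595,z{\left(-17 \right)} \right)}\right) + q{\left(250 \right)} = \left(\frac{19345}{7} + 1\right) + \left(-587 + 250\right) = \frac{19352}{7} - 337 = \frac{16993}{7}$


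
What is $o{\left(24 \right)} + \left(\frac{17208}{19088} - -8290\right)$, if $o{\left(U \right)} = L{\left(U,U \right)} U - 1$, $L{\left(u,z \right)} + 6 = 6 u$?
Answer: $\frac{27682137}{2386} \approx 11602.0$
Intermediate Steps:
$L{\left(u,z \right)} = -6 + 6 u$
$o{\left(U \right)} = -1 + U \left(-6 + 6 U\right)$ ($o{\left(U \right)} = \left(-6 + 6 U\right) U - 1 = U \left(-6 + 6 U\right) - 1 = -1 + U \left(-6 + 6 U\right)$)
$o{\left(24 \right)} + \left(\frac{17208}{19088} - -8290\right) = \left(-1 + 6 \cdot 24 \left(-1 + 24\right)\right) + \left(\frac{17208}{19088} - -8290\right) = \left(-1 + 6 \cdot 24 \cdot 23\right) + \left(17208 \cdot \frac{1}{19088} + 8290\right) = \left(-1 + 3312\right) + \left(\frac{2151}{2386} + 8290\right) = 3311 + \frac{19782091}{2386} = \frac{27682137}{2386}$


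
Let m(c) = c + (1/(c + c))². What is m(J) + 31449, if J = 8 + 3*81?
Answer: 7988526801/252004 ≈ 31700.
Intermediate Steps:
J = 251 (J = 8 + 243 = 251)
m(c) = c + 1/(4*c²) (m(c) = c + (1/(2*c))² = c + 1/(4*c²))
m(J) + 31449 = (251 + (¼)/251²) + 31449 = (251 + (¼)*(1/63001)) + 31449 = (251 + 1/252004) + 31449 = 63253005/252004 + 31449 = 7988526801/252004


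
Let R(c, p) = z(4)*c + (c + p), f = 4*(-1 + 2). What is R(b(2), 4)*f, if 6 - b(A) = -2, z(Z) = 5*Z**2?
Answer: 2608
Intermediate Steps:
f = 4 (f = 4*1 = 4)
b(A) = 8 (b(A) = 6 - 1*(-2) = 6 + 2 = 8)
R(c, p) = p + 81*c (R(c, p) = (5*4**2)*c + (c + p) = (5*16)*c + (c + p) = 80*c + (c + p) = p + 81*c)
R(b(2), 4)*f = (4 + 81*8)*4 = (4 + 648)*4 = 652*4 = 2608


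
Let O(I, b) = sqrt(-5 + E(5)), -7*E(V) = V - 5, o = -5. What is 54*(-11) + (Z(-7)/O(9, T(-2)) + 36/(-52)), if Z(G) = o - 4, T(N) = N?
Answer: -7731/13 + 9*I*sqrt(5)/5 ≈ -594.69 + 4.0249*I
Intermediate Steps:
E(V) = 5/7 - V/7 (E(V) = -(V - 5)/7 = -(-5 + V)/7 = 5/7 - V/7)
Z(G) = -9 (Z(G) = -5 - 4 = -9)
O(I, b) = I*sqrt(5) (O(I, b) = sqrt(-5 + (5/7 - 1/7*5)) = sqrt(-5 + (5/7 - 5/7)) = sqrt(-5 + 0) = sqrt(-5) = I*sqrt(5))
54*(-11) + (Z(-7)/O(9, T(-2)) + 36/(-52)) = 54*(-11) + (-9*(-I*sqrt(5)/5) + 36/(-52)) = -594 + (-(-9)*I*sqrt(5)/5 + 36*(-1/52)) = -594 + (9*I*sqrt(5)/5 - 9/13) = -594 + (-9/13 + 9*I*sqrt(5)/5) = -7731/13 + 9*I*sqrt(5)/5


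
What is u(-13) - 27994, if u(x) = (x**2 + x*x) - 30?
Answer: -27686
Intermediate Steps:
u(x) = -30 + 2*x**2 (u(x) = (x**2 + x**2) - 30 = 2*x**2 - 30 = -30 + 2*x**2)
u(-13) - 27994 = (-30 + 2*(-13)**2) - 27994 = (-30 + 2*169) - 27994 = (-30 + 338) - 27994 = 308 - 27994 = -27686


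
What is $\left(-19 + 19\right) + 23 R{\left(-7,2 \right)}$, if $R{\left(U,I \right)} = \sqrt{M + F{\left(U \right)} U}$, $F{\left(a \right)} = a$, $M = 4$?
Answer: $23 \sqrt{53} \approx 167.44$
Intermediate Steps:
$R{\left(U,I \right)} = \sqrt{4 + U^{2}}$ ($R{\left(U,I \right)} = \sqrt{4 + U U} = \sqrt{4 + U^{2}}$)
$\left(-19 + 19\right) + 23 R{\left(-7,2 \right)} = \left(-19 + 19\right) + 23 \sqrt{4 + \left(-7\right)^{2}} = 0 + 23 \sqrt{4 + 49} = 0 + 23 \sqrt{53} = 23 \sqrt{53}$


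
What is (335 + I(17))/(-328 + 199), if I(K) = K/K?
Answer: -112/43 ≈ -2.6047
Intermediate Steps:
I(K) = 1
(335 + I(17))/(-328 + 199) = (335 + 1)/(-328 + 199) = 336/(-129) = 336*(-1/129) = -112/43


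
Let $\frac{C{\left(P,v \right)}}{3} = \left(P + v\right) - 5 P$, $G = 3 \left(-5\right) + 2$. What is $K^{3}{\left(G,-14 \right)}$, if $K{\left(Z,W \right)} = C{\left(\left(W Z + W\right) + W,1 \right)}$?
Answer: $-6280426125$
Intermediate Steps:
$G = -13$ ($G = -15 + 2 = -13$)
$C{\left(P,v \right)} = - 12 P + 3 v$ ($C{\left(P,v \right)} = 3 \left(\left(P + v\right) - 5 P\right) = 3 \left(v - 4 P\right) = - 12 P + 3 v$)
$K{\left(Z,W \right)} = 3 - 24 W - 12 W Z$ ($K{\left(Z,W \right)} = - 12 \left(\left(W Z + W\right) + W\right) + 3 \cdot 1 = - 12 \left(\left(W + W Z\right) + W\right) + 3 = - 12 \left(2 W + W Z\right) + 3 = \left(- 24 W - 12 W Z\right) + 3 = 3 - 24 W - 12 W Z$)
$K^{3}{\left(G,-14 \right)} = \left(3 - - 168 \left(2 - 13\right)\right)^{3} = \left(3 - \left(-168\right) \left(-11\right)\right)^{3} = \left(3 - 1848\right)^{3} = \left(-1845\right)^{3} = -6280426125$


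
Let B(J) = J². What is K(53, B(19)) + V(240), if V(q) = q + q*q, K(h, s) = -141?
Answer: 57699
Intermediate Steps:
V(q) = q + q²
K(53, B(19)) + V(240) = -141 + 240*(1 + 240) = -141 + 240*241 = -141 + 57840 = 57699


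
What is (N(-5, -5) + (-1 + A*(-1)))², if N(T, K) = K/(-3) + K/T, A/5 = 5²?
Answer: 136900/9 ≈ 15211.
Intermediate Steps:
A = 125 (A = 5*5² = 5*25 = 125)
N(T, K) = -K/3 + K/T (N(T, K) = K*(-⅓) + K/T = -K/3 + K/T)
(N(-5, -5) + (-1 + A*(-1)))² = ((-⅓*(-5) - 5/(-5)) + (-1 + 125*(-1)))² = ((5/3 - 5*(-⅕)) + (-1 - 125))² = ((5/3 + 1) - 126)² = (8/3 - 126)² = (-370/3)² = 136900/9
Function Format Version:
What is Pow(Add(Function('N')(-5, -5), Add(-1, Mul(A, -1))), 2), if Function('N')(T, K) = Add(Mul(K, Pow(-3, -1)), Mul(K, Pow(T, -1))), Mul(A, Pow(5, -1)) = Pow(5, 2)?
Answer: Rational(136900, 9) ≈ 15211.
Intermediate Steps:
A = 125 (A = Mul(5, Pow(5, 2)) = Mul(5, 25) = 125)
Function('N')(T, K) = Add(Mul(Rational(-1, 3), K), Mul(K, Pow(T, -1))) (Function('N')(T, K) = Add(Mul(K, Rational(-1, 3)), Mul(K, Pow(T, -1))) = Add(Mul(Rational(-1, 3), K), Mul(K, Pow(T, -1))))
Pow(Add(Function('N')(-5, -5), Add(-1, Mul(A, -1))), 2) = Pow(Add(Add(Mul(Rational(-1, 3), -5), Mul(-5, Pow(-5, -1))), Add(-1, Mul(125, -1))), 2) = Pow(Add(Add(Rational(5, 3), Mul(-5, Rational(-1, 5))), Add(-1, -125)), 2) = Pow(Add(Add(Rational(5, 3), 1), -126), 2) = Pow(Add(Rational(8, 3), -126), 2) = Pow(Rational(-370, 3), 2) = Rational(136900, 9)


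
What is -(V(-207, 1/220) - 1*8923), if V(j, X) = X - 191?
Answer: 2005079/220 ≈ 9114.0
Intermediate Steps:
V(j, X) = -191 + X
-(V(-207, 1/220) - 1*8923) = -((-191 + 1/220) - 1*8923) = -((-191 + 1/220) - 8923) = -(-42019/220 - 8923) = -1*(-2005079/220) = 2005079/220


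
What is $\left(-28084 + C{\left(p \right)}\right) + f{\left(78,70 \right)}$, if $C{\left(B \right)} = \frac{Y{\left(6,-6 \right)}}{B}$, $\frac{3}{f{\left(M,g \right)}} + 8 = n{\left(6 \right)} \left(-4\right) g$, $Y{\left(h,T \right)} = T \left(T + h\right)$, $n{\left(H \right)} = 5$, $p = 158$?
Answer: $- \frac{39542275}{1408} \approx -28084.0$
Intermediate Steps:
$f{\left(M,g \right)} = \frac{3}{-8 - 20 g}$ ($f{\left(M,g \right)} = \frac{3}{-8 + 5 \left(-4\right) g} = \frac{3}{-8 - 20 g}$)
$C{\left(B \right)} = 0$ ($C{\left(B \right)} = \frac{\left(-6\right) \left(-6 + 6\right)}{B} = \frac{\left(-6\right) 0}{B} = \frac{0}{B} = 0$)
$\left(-28084 + C{\left(p \right)}\right) + f{\left(78,70 \right)} = \left(-28084 + 0\right) - \frac{3}{8 + 20 \cdot 70} = -28084 - \frac{3}{8 + 1400} = -28084 - \frac{3}{1408} = - \frac{39542275}{1408}$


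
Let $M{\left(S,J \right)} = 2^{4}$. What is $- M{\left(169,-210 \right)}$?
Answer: $-16$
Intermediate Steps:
$M{\left(S,J \right)} = 16$
$- M{\left(169,-210 \right)} = \left(-1\right) 16 = -16$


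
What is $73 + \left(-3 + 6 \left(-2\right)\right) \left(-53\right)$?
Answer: $868$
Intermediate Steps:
$73 + \left(-3 + 6 \left(-2\right)\right) \left(-53\right) = 73 + \left(-3 - 12\right) \left(-53\right) = 73 - -795 = 73 + 795 = 868$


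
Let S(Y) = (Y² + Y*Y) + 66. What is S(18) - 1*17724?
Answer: -17010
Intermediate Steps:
S(Y) = 66 + 2*Y² (S(Y) = (Y² + Y²) + 66 = 2*Y² + 66 = 66 + 2*Y²)
S(18) - 1*17724 = (66 + 2*18²) - 1*17724 = (66 + 2*324) - 17724 = (66 + 648) - 17724 = 714 - 17724 = -17010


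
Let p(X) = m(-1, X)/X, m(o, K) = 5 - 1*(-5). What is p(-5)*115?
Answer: -230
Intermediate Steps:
m(o, K) = 10 (m(o, K) = 5 + 5 = 10)
p(X) = 10/X
p(-5)*115 = (10/(-5))*115 = (10*(-1/5))*115 = -2*115 = -230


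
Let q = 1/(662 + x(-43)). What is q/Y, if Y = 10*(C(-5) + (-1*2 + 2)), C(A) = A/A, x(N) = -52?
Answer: 1/6100 ≈ 0.00016393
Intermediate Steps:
C(A) = 1
q = 1/610 (q = 1/(662 - 52) = 1/610 ≈ 0.0016393)
Y = 10 (Y = 10*(1 + (-1*2 + 2)) = 10*(1 + (-2 + 2)) = 10*(1 + 0) = 10*1 = 10)
q/Y = (1/610)/10 = (1/610)*(⅒) = 1/6100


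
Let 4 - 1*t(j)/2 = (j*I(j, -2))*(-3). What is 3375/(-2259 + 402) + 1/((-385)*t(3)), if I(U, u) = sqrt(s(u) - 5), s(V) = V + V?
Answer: -322679363/177544675 + 27*I/573650 ≈ -1.8175 + 4.7067e-5*I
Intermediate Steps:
s(V) = 2*V
I(U, u) = sqrt(-5 + 2*u) (I(U, u) = sqrt(2*u - 5) = sqrt(-5 + 2*u))
t(j) = 8 + 18*I*j (t(j) = 8 - 2*j*sqrt(-5 + 2*(-2))*(-3) = 8 - 2*j*sqrt(-5 - 4)*(-3) = 8 - 2*j*sqrt(-9)*(-3) = 8 - 2*j*(3*I)*(-3) = 8 - 2*3*I*j*(-3) = 8 - (-18)*I*j = 8 + 18*I*j)
3375/(-2259 + 402) + 1/((-385)*t(3)) = 3375/(-2259 + 402) + 1/((-385)*(8 + 18*I*3)) = 3375/(-1857) - (8 - 54*I)/2980/385 = 3375*(-1/1857) - (8 - 54*I)/1147300 = -1125/619 - (8 - 54*I)/1147300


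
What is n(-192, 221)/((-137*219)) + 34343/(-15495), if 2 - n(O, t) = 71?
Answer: -343107958/154965495 ≈ -2.2141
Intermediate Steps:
n(O, t) = -69 (n(O, t) = 2 - 1*71 = 2 - 71 = -69)
n(-192, 221)/((-137*219)) + 34343/(-15495) = -69/((-137*219)) + 34343/(-15495) = -69/(-30003) + 34343*(-1/15495) = -69*(-1/30003) - 34343/15495 = 23/10001 - 34343/15495 = -343107958/154965495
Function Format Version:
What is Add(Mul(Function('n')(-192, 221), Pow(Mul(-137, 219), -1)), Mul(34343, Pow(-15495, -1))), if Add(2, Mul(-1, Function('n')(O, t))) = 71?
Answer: Rational(-343107958, 154965495) ≈ -2.2141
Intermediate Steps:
Function('n')(O, t) = -69 (Function('n')(O, t) = Add(2, Mul(-1, 71)) = Add(2, -71) = -69)
Add(Mul(Function('n')(-192, 221), Pow(Mul(-137, 219), -1)), Mul(34343, Pow(-15495, -1))) = Add(Mul(-69, Pow(Mul(-137, 219), -1)), Mul(34343, Pow(-15495, -1))) = Add(Mul(-69, Pow(-30003, -1)), Mul(34343, Rational(-1, 15495))) = Add(Mul(-69, Rational(-1, 30003)), Rational(-34343, 15495)) = Add(Rational(23, 10001), Rational(-34343, 15495)) = Rational(-343107958, 154965495)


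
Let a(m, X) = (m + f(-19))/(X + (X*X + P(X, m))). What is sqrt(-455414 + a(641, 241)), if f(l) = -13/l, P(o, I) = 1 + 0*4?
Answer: 3*I*sqrt(6904118863954902)/369379 ≈ 674.84*I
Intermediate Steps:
P(o, I) = 1 (P(o, I) = 1 + 0 = 1)
a(m, X) = (13/19 + m)/(1 + X + X**2) (a(m, X) = (m - 13/(-19))/(X + (X*X + 1)) = (m - 13*(-1/19))/(X + (X**2 + 1)) = (m + 13/19)/(X + (1 + X**2)) = (13/19 + m)/(1 + X + X**2))
sqrt(-455414 + a(641, 241)) = sqrt(-455414 + (13/19 + 641)/(1 + 241 + 241**2)) = sqrt(-455414 + (12192/19)/(1 + 241 + 58081)) = sqrt(-455414 + (12192/19)/58323) = sqrt(-455414 + (1/58323)*(12192/19)) = sqrt(-455414 + 4064/369379) = sqrt(-168220363842/369379) = 3*I*sqrt(6904118863954902)/369379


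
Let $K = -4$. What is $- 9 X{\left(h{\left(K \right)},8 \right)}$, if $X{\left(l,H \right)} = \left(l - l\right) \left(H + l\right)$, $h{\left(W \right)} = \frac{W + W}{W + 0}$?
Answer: $0$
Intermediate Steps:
$h{\left(W \right)} = 2$ ($h{\left(W \right)} = \frac{2 W}{W} = 2$)
$X{\left(l,H \right)} = 0$ ($X{\left(l,H \right)} = 0 \left(H + l\right) = 0$)
$- 9 X{\left(h{\left(K \right)},8 \right)} = \left(-9\right) 0 = 0$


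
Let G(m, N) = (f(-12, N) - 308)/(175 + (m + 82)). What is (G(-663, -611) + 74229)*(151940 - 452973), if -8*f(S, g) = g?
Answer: -72578347367285/3248 ≈ -2.2346e+10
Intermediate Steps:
f(S, g) = -g/8
G(m, N) = (-308 - N/8)/(257 + m) (G(m, N) = (-N/8 - 308)/(175 + (m + 82)) = (-308 - N/8)/(175 + (82 + m)) = (-308 - N/8)/(257 + m))
(G(-663, -611) + 74229)*(151940 - 452973) = ((-2464 - 1*(-611))/(8*(257 - 663)) + 74229)*(151940 - 452973) = ((⅛)*(-2464 + 611)/(-406) + 74229)*(-301033) = ((⅛)*(-1/406)*(-1853) + 74229)*(-301033) = (1853/3248 + 74229)*(-301033) = (241097645/3248)*(-301033) = -72578347367285/3248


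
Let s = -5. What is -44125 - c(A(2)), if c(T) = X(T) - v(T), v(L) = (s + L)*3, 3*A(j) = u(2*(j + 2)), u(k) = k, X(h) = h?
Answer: -132404/3 ≈ -44135.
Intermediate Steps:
A(j) = 4/3 + 2*j/3 (A(j) = (2*(j + 2))/3 = (2*(2 + j))/3 = (4 + 2*j)/3 = 4/3 + 2*j/3)
v(L) = -15 + 3*L (v(L) = (-5 + L)*3 = -15 + 3*L)
c(T) = 15 - 2*T (c(T) = T - (-15 + 3*T) = T + (15 - 3*T) = 15 - 2*T)
-44125 - c(A(2)) = -44125 - (15 - 2*(4/3 + (⅔)*2)) = -44125 - (15 - 2*(4/3 + 4/3)) = -44125 - (15 - 2*8/3) = -44125 - (15 - 16/3) = -44125 - 1*29/3 = -44125 - 29/3 = -132404/3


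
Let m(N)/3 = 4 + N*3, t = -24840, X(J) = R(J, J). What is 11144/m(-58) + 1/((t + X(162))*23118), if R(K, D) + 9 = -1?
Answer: -71133675019/3255399700 ≈ -21.851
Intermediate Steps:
R(K, D) = -10 (R(K, D) = -9 - 1 = -10)
X(J) = -10
m(N) = 12 + 9*N (m(N) = 3*(4 + N*3) = 3*(4 + 3*N) = 12 + 9*N)
11144/m(-58) + 1/((t + X(162))*23118) = 11144/(12 + 9*(-58)) + 1/(-24840 - 10*23118) = 11144/(12 - 522) + (1/23118)/(-24850) = 11144/(-510) - 1/24850*1/23118 = 11144*(-1/510) - 1/574482300 = -5572/255 - 1/574482300 = -71133675019/3255399700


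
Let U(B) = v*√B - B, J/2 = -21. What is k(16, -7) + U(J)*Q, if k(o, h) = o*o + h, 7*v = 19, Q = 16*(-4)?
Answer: -2439 - 1216*I*√42/7 ≈ -2439.0 - 1125.8*I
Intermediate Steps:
J = -42 (J = 2*(-21) = -42)
Q = -64
v = 19/7 (v = (⅐)*19 = 19/7 ≈ 2.7143)
k(o, h) = h + o² (k(o, h) = o² + h = h + o²)
U(B) = -B + 19*√B/7 (U(B) = 19*√B/7 - B = -B + 19*√B/7)
k(16, -7) + U(J)*Q = (-7 + 16²) + (-1*(-42) + 19*√(-42)/7)*(-64) = (-7 + 256) + (42 + 19*(I*√42)/7)*(-64) = 249 + (42 + 19*I*√42/7)*(-64) = 249 + (-2688 - 1216*I*√42/7) = -2439 - 1216*I*√42/7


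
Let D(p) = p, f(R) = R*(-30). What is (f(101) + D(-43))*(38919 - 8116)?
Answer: -94657619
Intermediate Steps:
f(R) = -30*R
(f(101) + D(-43))*(38919 - 8116) = (-30*101 - 43)*(38919 - 8116) = (-3030 - 43)*30803 = -3073*30803 = -94657619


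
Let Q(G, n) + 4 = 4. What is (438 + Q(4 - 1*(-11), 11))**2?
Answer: 191844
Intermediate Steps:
Q(G, n) = 0 (Q(G, n) = -4 + 4 = 0)
(438 + Q(4 - 1*(-11), 11))**2 = (438 + 0)**2 = 438**2 = 191844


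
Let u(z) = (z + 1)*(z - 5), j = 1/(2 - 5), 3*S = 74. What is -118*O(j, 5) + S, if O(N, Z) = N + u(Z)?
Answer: 64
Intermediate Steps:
S = 74/3 (S = (⅓)*74 = 74/3 ≈ 24.667)
j = -⅓ (j = 1/(-3) = -⅓ ≈ -0.33333)
u(z) = (1 + z)*(-5 + z)
O(N, Z) = -5 + N + Z² - 4*Z (O(N, Z) = N + (-5 + Z² - 4*Z) = -5 + N + Z² - 4*Z)
-118*O(j, 5) + S = -118*(-5 - ⅓ + 5² - 4*5) + 74/3 = -118*(-5 - ⅓ + 25 - 20) + 74/3 = -118*(-⅓) + 74/3 = 118/3 + 74/3 = 64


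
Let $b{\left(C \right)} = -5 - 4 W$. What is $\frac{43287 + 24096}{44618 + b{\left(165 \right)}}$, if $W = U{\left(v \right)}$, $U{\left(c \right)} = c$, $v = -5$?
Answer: $\frac{67383}{44633} \approx 1.5097$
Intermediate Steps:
$W = -5$
$b{\left(C \right)} = 15$ ($b{\left(C \right)} = -5 - -20 = -5 + 20 = 15$)
$\frac{43287 + 24096}{44618 + b{\left(165 \right)}} = \frac{43287 + 24096}{44618 + 15} = \frac{67383}{44633}$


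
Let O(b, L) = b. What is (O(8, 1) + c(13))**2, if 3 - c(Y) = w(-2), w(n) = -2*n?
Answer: 49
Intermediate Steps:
c(Y) = -1 (c(Y) = 3 - (-2)*(-2) = 3 - 1*4 = 3 - 4 = -1)
(O(8, 1) + c(13))**2 = (8 - 1)**2 = 7**2 = 49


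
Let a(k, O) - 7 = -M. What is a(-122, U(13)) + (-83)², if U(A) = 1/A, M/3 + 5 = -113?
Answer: 7250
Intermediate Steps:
M = -354 (M = -15 + 3*(-113) = -15 - 339 = -354)
a(k, O) = 361 (a(k, O) = 7 - 1*(-354) = 7 + 354 = 361)
a(-122, U(13)) + (-83)² = 361 + (-83)² = 361 + 6889 = 7250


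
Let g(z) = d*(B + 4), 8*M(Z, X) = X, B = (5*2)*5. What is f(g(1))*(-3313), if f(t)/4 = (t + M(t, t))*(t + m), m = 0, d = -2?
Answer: -173892744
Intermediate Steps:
B = 50 (B = 10*5 = 50)
M(Z, X) = X/8
g(z) = -108 (g(z) = -2*(50 + 4) = -2*54 = -108)
f(t) = 9*t²/2 (f(t) = 4*((t + t/8)*(t + 0)) = 4*((9*t/8)*t) = 4*(9*t²/8) = 9*t²/2)
f(g(1))*(-3313) = ((9/2)*(-108)²)*(-3313) = ((9/2)*11664)*(-3313) = 52488*(-3313) = -173892744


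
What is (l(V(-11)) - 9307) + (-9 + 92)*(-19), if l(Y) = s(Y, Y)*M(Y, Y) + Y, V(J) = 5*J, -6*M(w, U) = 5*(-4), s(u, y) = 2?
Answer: -32797/3 ≈ -10932.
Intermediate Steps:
M(w, U) = 10/3 (M(w, U) = -5*(-4)/6 = -⅙*(-20) = 10/3)
l(Y) = 20/3 + Y (l(Y) = 2*(10/3) + Y = 20/3 + Y)
(l(V(-11)) - 9307) + (-9 + 92)*(-19) = ((20/3 + 5*(-11)) - 9307) + (-9 + 92)*(-19) = ((20/3 - 55) - 9307) + 83*(-19) = (-145/3 - 9307) - 1577 = -28066/3 - 1577 = -32797/3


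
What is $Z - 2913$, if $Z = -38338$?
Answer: $-41251$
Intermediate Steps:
$Z - 2913 = -38338 - 2913 = -41251$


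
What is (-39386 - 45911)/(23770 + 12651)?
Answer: -85297/36421 ≈ -2.3420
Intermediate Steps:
(-39386 - 45911)/(23770 + 12651) = -85297/36421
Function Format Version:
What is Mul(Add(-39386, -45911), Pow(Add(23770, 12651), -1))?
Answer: Rational(-85297, 36421) ≈ -2.3420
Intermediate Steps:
Mul(Add(-39386, -45911), Pow(Add(23770, 12651), -1)) = Mul(-85297, Pow(36421, -1)) = Mul(-85297, Rational(1, 36421)) = Rational(-85297, 36421)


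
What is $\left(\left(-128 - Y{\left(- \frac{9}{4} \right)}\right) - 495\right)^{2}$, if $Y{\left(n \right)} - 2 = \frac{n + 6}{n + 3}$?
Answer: $396900$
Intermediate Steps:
$Y{\left(n \right)} = 2 + \frac{6 + n}{3 + n}$ ($Y{\left(n \right)} = 2 + \frac{n + 6}{n + 3} = 2 + \frac{6 + n}{3 + n}$)
$\left(\left(-128 - Y{\left(- \frac{9}{4} \right)}\right) - 495\right)^{2} = \left(\left(-128 - \frac{3 \left(4 - \frac{9}{4}\right)}{3 - \frac{9}{4}}\right) - 495\right)^{2} = \left(\left(-128 - 3 \frac{1}{\frac{3}{4}} \cdot \frac{7}{4}\right) - 495\right)^{2} = \left(\left(-128 - 3 \cdot \frac{4}{3} \cdot \frac{7}{4}\right) - 495\right)^{2} = \left(\left(-128 - 7\right) - 495\right)^{2} = \left(-135 - 495\right)^{2} = \left(-630\right)^{2} = 396900$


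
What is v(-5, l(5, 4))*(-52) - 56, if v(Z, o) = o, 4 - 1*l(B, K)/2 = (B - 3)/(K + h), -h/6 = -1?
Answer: -2256/5 ≈ -451.20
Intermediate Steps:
h = 6 (h = -6*(-1) = 6)
l(B, K) = 8 - 2*(-3 + B)/(6 + K) (l(B, K) = 8 - 2*(B - 3)/(K + 6) = 8 - 2*(-3 + B)/(6 + K))
v(-5, l(5, 4))*(-52) - 56 = (2*(27 - 1*5 + 4*4)/(6 + 4))*(-52) - 56 = (2*(27 - 5 + 16)/10)*(-52) - 56 = (2*(⅒)*38)*(-52) - 56 = (38/5)*(-52) - 56 = -1976/5 - 56 = -2256/5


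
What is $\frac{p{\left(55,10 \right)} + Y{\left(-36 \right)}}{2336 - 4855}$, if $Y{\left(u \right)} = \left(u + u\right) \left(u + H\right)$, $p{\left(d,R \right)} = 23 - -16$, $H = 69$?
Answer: $\frac{2337}{2519} \approx 0.92775$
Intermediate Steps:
$p{\left(d,R \right)} = 39$ ($p{\left(d,R \right)} = 23 + 16 = 39$)
$Y{\left(u \right)} = 2 u \left(69 + u\right)$ ($Y{\left(u \right)} = \left(u + u\right) \left(u + 69\right) = 2 u \left(69 + u\right)$)
$\frac{p{\left(55,10 \right)} + Y{\left(-36 \right)}}{2336 - 4855} = \frac{39 + 2 \left(-36\right) \left(69 - 36\right)}{2336 - 4855} = \frac{39 + 2 \left(-36\right) 33}{-2519} = \left(39 - 2376\right) \left(- \frac{1}{2519}\right) = \left(-2337\right) \left(- \frac{1}{2519}\right) = \frac{2337}{2519}$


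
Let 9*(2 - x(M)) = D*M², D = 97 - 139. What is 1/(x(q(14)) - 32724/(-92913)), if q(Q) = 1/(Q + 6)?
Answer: 18582600/43926797 ≈ 0.42304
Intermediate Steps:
D = -42
q(Q) = 1/(6 + Q)
x(M) = 2 + 14*M²/3 (x(M) = 2 - (-14)*M²/3 = 2 + 14*M²/3)
1/(x(q(14)) - 32724/(-92913)) = 1/((2 + 14*(1/(6 + 14))²/3) - 32724/(-92913)) = 1/((2 + 14*(1/20)²/3) - 32724*(-1/92913)) = 1/((2 + 14*(1/20)²/3) + 10908/30971) = 1/((2 + (14/3)*(1/400)) + 10908/30971) = 1/((2 + 7/600) + 10908/30971) = 1/(1207/600 + 10908/30971) = 1/(43926797/18582600) = 18582600/43926797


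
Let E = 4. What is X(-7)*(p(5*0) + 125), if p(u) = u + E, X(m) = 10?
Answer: 1290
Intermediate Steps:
p(u) = 4 + u (p(u) = u + 4 = 4 + u)
X(-7)*(p(5*0) + 125) = 10*((4 + 5*0) + 125) = 10*((4 + 0) + 125) = 10*(4 + 125) = 10*129 = 1290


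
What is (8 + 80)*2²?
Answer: 352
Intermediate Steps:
(8 + 80)*2² = 88*4 = 352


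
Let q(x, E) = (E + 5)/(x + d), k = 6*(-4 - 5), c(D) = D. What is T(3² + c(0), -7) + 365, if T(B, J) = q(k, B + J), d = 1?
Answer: 19338/53 ≈ 364.87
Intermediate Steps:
k = -54 (k = 6*(-9) = -54)
q(x, E) = (5 + E)/(1 + x) (q(x, E) = (E + 5)/(x + 1) = (5 + E)/(1 + x))
T(B, J) = -5/53 - B/53 - J/53 (T(B, J) = (5 + (B + J))/(1 - 54) = (5 + B + J)/(-53) = -(5 + B + J)/53 = -5/53 - B/53 - J/53)
T(3² + c(0), -7) + 365 = (-5/53 - (3² + 0)/53 - 1/53*(-7)) + 365 = (-5/53 - (9 + 0)/53 + 7/53) + 365 = (-5/53 - 1/53*9 + 7/53) + 365 = (-5/53 - 9/53 + 7/53) + 365 = -7/53 + 365 = 19338/53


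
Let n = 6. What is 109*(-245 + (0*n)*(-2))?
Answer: -26705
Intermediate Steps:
109*(-245 + (0*n)*(-2)) = 109*(-245 + (0*6)*(-2)) = 109*(-245 + 0*(-2)) = 109*(-245 + 0) = 109*(-245) = -26705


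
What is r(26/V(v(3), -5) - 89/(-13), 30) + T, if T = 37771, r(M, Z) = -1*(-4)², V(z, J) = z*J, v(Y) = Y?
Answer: 37755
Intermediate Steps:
V(z, J) = J*z
r(M, Z) = -16 (r(M, Z) = -1*16 = -16)
r(26/V(v(3), -5) - 89/(-13), 30) + T = -16 + 37771 = 37755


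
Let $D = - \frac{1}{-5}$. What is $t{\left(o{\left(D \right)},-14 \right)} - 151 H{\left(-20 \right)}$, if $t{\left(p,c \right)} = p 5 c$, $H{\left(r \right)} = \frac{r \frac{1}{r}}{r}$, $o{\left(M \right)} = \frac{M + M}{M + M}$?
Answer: $- \frac{1249}{20} \approx -62.45$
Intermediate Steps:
$D = \frac{1}{5}$ ($D = \left(-1\right) \left(- \frac{1}{5}\right) = \frac{1}{5} \approx 0.2$)
$o{\left(M \right)} = 1$ ($o{\left(M \right)} = \frac{2 M}{2 M} = 2 M \frac{1}{2 M} = 1$)
$H{\left(r \right)} = \frac{1}{r}$ ($H{\left(r \right)} = 1 \frac{1}{r} = \frac{1}{r}$)
$t{\left(p,c \right)} = 5 c p$ ($t{\left(p,c \right)} = 5 p c = 5 c p$)
$t{\left(o{\left(D \right)},-14 \right)} - 151 H{\left(-20 \right)} = 5 \left(-14\right) 1 - \frac{151}{-20} = -70 - - \frac{151}{20} = -70 + \frac{151}{20} = - \frac{1249}{20}$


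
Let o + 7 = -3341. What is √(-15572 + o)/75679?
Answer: 2*I*√4730/75679 ≈ 0.0018175*I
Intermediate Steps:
o = -3348 (o = -7 - 3341 = -3348)
√(-15572 + o)/75679 = √(-15572 - 3348)/75679 = √(-18920)*(1/75679) = (2*I*√4730)*(1/75679) = 2*I*√4730/75679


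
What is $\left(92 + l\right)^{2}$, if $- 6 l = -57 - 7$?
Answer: $\frac{94864}{9} \approx 10540.0$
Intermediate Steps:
$l = \frac{32}{3}$ ($l = - \frac{-57 - 7}{6} = \left(- \frac{1}{6}\right) \left(-64\right) = \frac{32}{3} \approx 10.667$)
$\left(92 + l\right)^{2} = \left(92 + \frac{32}{3}\right)^{2} = \left(\frac{308}{3}\right)^{2} = \frac{94864}{9}$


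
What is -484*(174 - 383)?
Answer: 101156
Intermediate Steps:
-484*(174 - 383) = -484*(-209) = 101156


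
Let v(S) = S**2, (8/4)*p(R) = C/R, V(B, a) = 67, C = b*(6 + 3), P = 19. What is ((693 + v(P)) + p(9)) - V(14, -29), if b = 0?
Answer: 987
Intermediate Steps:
C = 0 (C = 0*(6 + 3) = 0*9 = 0)
p(R) = 0 (p(R) = (0/R)/2 = (1/2)*0 = 0)
((693 + v(P)) + p(9)) - V(14, -29) = ((693 + 19**2) + 0) - 1*67 = ((693 + 361) + 0) - 67 = (1054 + 0) - 67 = 1054 - 67 = 987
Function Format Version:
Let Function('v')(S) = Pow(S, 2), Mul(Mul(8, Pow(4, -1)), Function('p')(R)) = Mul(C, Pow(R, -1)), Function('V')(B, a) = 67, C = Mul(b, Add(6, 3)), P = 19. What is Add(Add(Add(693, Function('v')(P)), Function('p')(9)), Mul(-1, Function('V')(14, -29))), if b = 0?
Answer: 987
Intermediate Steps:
C = 0 (C = Mul(0, Add(6, 3)) = Mul(0, 9) = 0)
Function('p')(R) = 0 (Function('p')(R) = Mul(Rational(1, 2), Mul(0, Pow(R, -1))) = Mul(Rational(1, 2), 0) = 0)
Add(Add(Add(693, Function('v')(P)), Function('p')(9)), Mul(-1, Function('V')(14, -29))) = Add(Add(Add(693, Pow(19, 2)), 0), Mul(-1, 67)) = Add(Add(Add(693, 361), 0), -67) = Add(Add(1054, 0), -67) = Add(1054, -67) = 987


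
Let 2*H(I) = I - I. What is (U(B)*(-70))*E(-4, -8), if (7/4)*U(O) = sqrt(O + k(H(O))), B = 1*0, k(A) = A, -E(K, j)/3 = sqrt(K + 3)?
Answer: 0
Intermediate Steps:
E(K, j) = -3*sqrt(3 + K) (E(K, j) = -3*sqrt(K + 3) = -3*sqrt(3 + K))
H(I) = 0 (H(I) = (I - I)/2 = (1/2)*0 = 0)
B = 0
U(O) = 4*sqrt(O)/7 (U(O) = 4*sqrt(O + 0)/7 = 4*sqrt(O)/7)
(U(B)*(-70))*E(-4, -8) = ((4*sqrt(0)/7)*(-70))*(-3*sqrt(3 - 4)) = (((4/7)*0)*(-70))*(-3*I) = (0*(-70))*(-3*I) = 0*(-3*I) = 0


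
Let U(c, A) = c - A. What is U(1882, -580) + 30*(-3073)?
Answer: -89728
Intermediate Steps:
U(1882, -580) + 30*(-3073) = (1882 - 1*(-580)) + 30*(-3073) = (1882 + 580) - 92190 = 2462 - 92190 = -89728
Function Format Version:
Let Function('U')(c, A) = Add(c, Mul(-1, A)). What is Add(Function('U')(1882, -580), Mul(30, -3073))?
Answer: -89728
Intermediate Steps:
Add(Function('U')(1882, -580), Mul(30, -3073)) = Add(Add(1882, Mul(-1, -580)), Mul(30, -3073)) = Add(Add(1882, 580), -92190) = Add(2462, -92190) = -89728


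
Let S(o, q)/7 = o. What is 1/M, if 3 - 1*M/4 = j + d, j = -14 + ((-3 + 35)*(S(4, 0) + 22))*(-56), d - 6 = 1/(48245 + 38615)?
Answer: 21715/7783611459 ≈ 2.7898e-6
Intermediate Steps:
d = 521161/86860 (d = 6 + 1/(48245 + 38615) = 6 + 1/86860 = 521161/86860 ≈ 6.0000)
S(o, q) = 7*o
j = -89614 (j = -14 + ((-3 + 35)*(7*4 + 22))*(-56) = -14 + (32*(28 + 22))*(-56) = -14 + (32*50)*(-56) = -14 + 1600*(-56) = -14 - 89600 = -89614)
M = 7783611459/21715 (M = 12 - 4*(-89614 + 521161/86860) = 12 - 4*(-7783350879/86860) = 12 + 7783350879/21715 = 7783611459/21715 ≈ 3.5844e+5)
1/M = 1/(7783611459/21715) = 21715/7783611459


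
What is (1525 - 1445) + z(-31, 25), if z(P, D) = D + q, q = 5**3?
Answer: 230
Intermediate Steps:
q = 125
z(P, D) = 125 + D (z(P, D) = D + 125 = 125 + D)
(1525 - 1445) + z(-31, 25) = (1525 - 1445) + (125 + 25) = 80 + 150 = 230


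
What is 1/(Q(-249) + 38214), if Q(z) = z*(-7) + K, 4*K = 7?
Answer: 4/159835 ≈ 2.5026e-5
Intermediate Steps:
K = 7/4 (K = (¼)*7 = 7/4 ≈ 1.7500)
Q(z) = 7/4 - 7*z (Q(z) = z*(-7) + 7/4 = -7*z + 7/4 = 7/4 - 7*z)
1/(Q(-249) + 38214) = 1/((7/4 - 7*(-249)) + 38214) = 1/((7/4 + 1743) + 38214) = 1/(6979/4 + 38214) = 1/(159835/4) = 4/159835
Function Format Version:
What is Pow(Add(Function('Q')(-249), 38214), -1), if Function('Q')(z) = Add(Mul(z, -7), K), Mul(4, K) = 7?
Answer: Rational(4, 159835) ≈ 2.5026e-5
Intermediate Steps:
K = Rational(7, 4) (K = Mul(Rational(1, 4), 7) = Rational(7, 4) ≈ 1.7500)
Function('Q')(z) = Add(Rational(7, 4), Mul(-7, z)) (Function('Q')(z) = Add(Mul(z, -7), Rational(7, 4)) = Add(Mul(-7, z), Rational(7, 4)) = Add(Rational(7, 4), Mul(-7, z)))
Pow(Add(Function('Q')(-249), 38214), -1) = Pow(Add(Add(Rational(7, 4), Mul(-7, -249)), 38214), -1) = Pow(Add(Add(Rational(7, 4), 1743), 38214), -1) = Pow(Add(Rational(6979, 4), 38214), -1) = Pow(Rational(159835, 4), -1) = Rational(4, 159835)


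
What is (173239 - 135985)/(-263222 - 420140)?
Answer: -18627/341681 ≈ -0.054516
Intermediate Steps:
(173239 - 135985)/(-263222 - 420140) = 37254/(-683362) = 37254*(-1/683362) = -18627/341681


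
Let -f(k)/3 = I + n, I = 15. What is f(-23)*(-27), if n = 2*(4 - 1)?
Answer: 1701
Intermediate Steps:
n = 6 (n = 2*3 = 6)
f(k) = -63 (f(k) = -3*(15 + 6) = -3*21 = -63)
f(-23)*(-27) = -63*(-27) = 1701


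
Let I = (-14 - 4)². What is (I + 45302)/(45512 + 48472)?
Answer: 22813/46992 ≈ 0.48547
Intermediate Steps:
I = 324 (I = (-18)² = 324)
(I + 45302)/(45512 + 48472) = (324 + 45302)/(45512 + 48472) = 45626/93984 = 45626*(1/93984) = 22813/46992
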